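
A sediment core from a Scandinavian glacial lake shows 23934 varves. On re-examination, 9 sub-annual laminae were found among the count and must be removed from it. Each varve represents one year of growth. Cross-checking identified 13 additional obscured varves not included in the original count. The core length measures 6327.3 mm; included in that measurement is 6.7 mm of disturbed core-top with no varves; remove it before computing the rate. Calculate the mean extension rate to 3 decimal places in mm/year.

0.264 mm/year

Correcting the raw count gives 23934 − 9 + 13 = 23938 true varves.
Net length = 6327.3 − 6.7 = 6320.6 mm.
6320.6 mm over 23938 years gives 6320.6 / 23938 ≈ 0.264 mm/year.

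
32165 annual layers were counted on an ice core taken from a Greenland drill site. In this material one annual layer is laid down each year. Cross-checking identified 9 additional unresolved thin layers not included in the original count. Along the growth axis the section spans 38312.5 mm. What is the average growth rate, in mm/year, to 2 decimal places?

1.19 mm/year

After corrections the count is 32165 + 9 = 32174 annual layers.
Extension rate ≈ 38312.5 / 32174 = 1.19 mm/year.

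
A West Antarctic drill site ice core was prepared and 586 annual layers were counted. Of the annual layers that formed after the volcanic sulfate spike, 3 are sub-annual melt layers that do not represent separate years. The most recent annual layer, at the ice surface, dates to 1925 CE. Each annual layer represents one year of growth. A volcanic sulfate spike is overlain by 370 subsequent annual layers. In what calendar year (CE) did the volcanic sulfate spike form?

1558 CE

370 annual layers post-date the volcanic sulfate spike.
Removing the 3 false annual layers leaves 370 − 3 = 367 true annual layers beyond the volcanic sulfate spike.
The annual layer at the ice surface is 1925 CE, so the volcanic sulfate spike dates to 1925 − 367 = 1558 CE.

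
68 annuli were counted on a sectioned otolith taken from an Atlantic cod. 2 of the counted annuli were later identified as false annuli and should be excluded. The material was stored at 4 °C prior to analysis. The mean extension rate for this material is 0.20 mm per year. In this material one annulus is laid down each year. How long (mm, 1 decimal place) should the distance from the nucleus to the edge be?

13.2 mm

Adjusted count: 68 − 2 = 66 annuli.
Length ≈ 0.20 × 66 = 13.2 mm.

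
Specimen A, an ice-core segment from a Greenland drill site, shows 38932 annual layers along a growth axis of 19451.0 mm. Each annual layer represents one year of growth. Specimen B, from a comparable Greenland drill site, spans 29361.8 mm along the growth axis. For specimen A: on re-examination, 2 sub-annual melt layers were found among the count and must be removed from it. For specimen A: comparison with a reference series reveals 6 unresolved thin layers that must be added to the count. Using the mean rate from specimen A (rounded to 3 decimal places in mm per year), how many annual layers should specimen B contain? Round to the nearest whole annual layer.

58724 annual layers

Specimen A: correcting the raw count gives 38932 − 2 + 6 = 38936 true annual layers.
A: 19451.0 mm over 38936 years gives 19451.0 / 38936 ≈ 0.500 mm per year.
B spans 29361.8 / 0.500 = 58723.60 years ≈ 58724 annual layers.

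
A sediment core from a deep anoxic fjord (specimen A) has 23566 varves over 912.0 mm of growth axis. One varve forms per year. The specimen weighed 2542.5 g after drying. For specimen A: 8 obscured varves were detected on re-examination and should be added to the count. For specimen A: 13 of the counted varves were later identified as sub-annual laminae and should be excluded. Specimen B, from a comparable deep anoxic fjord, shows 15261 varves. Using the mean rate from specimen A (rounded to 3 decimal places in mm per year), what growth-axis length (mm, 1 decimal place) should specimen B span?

Specimen A: adjusted count: 23566 − 13 + 8 = 23561 varves.
A: 912.0 mm over 23561 years gives 912.0 / 23561 ≈ 0.039 mm/year.
Length of B = 0.039 × 15261 = 595.2 mm.

595.2 mm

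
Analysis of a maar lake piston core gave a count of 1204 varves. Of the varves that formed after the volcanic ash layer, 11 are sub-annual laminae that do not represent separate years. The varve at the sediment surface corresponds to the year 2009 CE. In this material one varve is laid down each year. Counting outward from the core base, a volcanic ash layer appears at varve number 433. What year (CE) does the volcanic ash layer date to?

1249 CE

Between varve 433 and the sediment surface there are 1204 − 433 = 771 varves.
Removing the 11 false varves leaves 771 − 11 = 760 true varves beyond the volcanic ash layer.
Counting back 760 years from 2009 CE places the volcanic ash layer in 2009 − 760 = 1249 CE.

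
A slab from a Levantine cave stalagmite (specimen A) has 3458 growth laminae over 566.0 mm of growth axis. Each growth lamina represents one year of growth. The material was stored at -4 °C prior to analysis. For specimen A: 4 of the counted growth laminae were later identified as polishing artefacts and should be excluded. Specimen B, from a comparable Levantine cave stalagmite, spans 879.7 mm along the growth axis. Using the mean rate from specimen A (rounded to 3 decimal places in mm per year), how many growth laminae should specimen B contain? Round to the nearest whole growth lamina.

5364 growth laminae

Specimen A: true growth lamina count = 3458 − 4 = 3454.
A: 566.0 mm over 3454 years gives 566.0 / 3454 ≈ 0.164 mm/yr.
For B, 879.7 / 0.164 = 5364.02 years ≈ 5364 growth laminae.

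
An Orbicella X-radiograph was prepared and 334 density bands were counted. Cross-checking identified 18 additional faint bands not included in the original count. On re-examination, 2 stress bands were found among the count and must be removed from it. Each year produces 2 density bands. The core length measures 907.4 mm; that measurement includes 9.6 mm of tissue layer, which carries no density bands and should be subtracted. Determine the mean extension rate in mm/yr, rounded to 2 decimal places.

5.13 mm/yr

True density band count = 334 − 2 + 18 = 350.
350 density bands at 2 per year is 350 / 2 = 175 years.
Removing the 9.6 mm offcut leaves 907.4 − 9.6 = 897.8 mm.
Extension rate ≈ 897.8 / 175 = 5.13 mm/yr.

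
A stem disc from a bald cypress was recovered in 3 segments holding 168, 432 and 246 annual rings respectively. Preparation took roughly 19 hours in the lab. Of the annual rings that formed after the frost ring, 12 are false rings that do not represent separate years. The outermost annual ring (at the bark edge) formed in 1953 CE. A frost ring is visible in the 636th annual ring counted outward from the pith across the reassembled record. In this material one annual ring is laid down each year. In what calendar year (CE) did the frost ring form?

Total annual rings = 168 + 432 + 246 = 846.
The frost ring sits at annual ring 636 from the pith, so 846 − 636 = 210 annual rings formed after it.
Excluding 12 false annual rings: 210 − 12 = 198.
The annual ring at the bark edge is 1953 CE, so the frost ring dates to 1953 − 198 = 1755 CE.

1755 CE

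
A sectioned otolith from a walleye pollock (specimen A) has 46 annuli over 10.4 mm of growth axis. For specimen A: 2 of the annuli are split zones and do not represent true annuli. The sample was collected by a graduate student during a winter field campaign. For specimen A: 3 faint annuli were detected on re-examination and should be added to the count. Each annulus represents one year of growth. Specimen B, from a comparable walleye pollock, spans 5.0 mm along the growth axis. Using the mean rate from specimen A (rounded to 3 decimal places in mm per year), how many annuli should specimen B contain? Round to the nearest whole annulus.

23 annuli

Specimen A: adjusted count: 46 − 2 + 3 = 47 annuli.
A: 10.4 mm over 47 years gives 10.4 / 47 ≈ 0.221 mm/year.
Specimen B: 5.0 mm / 0.221 mm per year = 22.62 years ≈ 23 annuli.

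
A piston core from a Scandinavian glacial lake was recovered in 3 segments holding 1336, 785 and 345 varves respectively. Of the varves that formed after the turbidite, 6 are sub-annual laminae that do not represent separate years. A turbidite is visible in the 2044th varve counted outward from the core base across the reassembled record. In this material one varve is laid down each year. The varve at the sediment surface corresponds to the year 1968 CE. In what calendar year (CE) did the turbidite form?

1552 CE

Total varves = 1336 + 785 + 345 = 2466.
The turbidite sits at varve 2044 from the core base, so 2466 − 2044 = 422 varves formed after it.
422 − 6 false = 416 true varves after the turbidite.
1968 − 416 = 1552 CE.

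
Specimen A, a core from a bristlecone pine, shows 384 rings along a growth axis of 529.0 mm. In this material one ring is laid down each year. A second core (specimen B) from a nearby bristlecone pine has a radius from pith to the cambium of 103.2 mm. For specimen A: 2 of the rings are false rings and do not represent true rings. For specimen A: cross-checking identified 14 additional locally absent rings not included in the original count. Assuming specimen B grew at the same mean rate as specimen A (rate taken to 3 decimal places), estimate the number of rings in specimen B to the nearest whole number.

77 rings

Specimen A: adjusted count: 384 − 2 + 14 = 396 rings.
A: 529.0 mm over 396 years gives 529.0 / 396 ≈ 1.336 mm/yr.
B spans 103.2 / 1.336 = 77.25 years ≈ 77 rings.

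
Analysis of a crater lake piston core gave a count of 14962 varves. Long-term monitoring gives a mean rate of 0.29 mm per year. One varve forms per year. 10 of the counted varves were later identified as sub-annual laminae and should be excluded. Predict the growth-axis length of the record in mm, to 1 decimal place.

True varve count = 14962 − 10 = 14952.
Predicted length = 0.29 mm/year × 14952 years = 4336.1 mm.

4336.1 mm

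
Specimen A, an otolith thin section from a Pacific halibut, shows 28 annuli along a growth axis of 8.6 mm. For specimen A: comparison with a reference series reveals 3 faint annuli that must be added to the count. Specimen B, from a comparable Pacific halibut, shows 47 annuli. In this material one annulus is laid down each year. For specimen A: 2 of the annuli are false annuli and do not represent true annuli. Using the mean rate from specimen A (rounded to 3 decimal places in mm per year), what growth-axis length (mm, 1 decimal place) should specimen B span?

Specimen A: correcting the raw count gives 28 − 2 + 3 = 29 true annuli.
A: 8.6 mm over 29 years gives 8.6 / 29 ≈ 0.297 mm per year.
B's length ≈ 0.297 × 47 = 14.0 mm.

14.0 mm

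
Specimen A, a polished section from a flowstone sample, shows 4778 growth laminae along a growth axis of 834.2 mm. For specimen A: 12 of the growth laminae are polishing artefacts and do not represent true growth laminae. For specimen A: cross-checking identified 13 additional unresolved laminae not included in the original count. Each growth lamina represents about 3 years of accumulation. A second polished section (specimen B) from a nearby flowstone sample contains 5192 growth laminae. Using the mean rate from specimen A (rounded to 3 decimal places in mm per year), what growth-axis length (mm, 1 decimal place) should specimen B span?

Specimen A: true growth lamina count = 4778 − 12 + 13 = 4779.
Specimen A: at 3 years per growth lamina, 4779 × 3 = 14337 years.
A: Extension rate ≈ 834.2 / 14337 = 0.058 mm/year.
Specimen B: at 3 years per growth lamina, 5192 × 3 = 15576 years. Length of B = 0.058 × 15576 = 903.4 mm.

903.4 mm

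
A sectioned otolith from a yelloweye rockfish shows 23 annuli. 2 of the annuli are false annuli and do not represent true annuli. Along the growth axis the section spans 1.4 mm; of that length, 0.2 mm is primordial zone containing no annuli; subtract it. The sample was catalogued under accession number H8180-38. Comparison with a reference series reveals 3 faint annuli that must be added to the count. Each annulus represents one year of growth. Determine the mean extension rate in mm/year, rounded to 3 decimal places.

Correcting the raw count gives 23 − 2 + 3 = 24 true annuli.
Net length = 1.4 − 0.2 = 1.2 mm.
1.2 mm over 24 years gives 1.2 / 24 ≈ 0.050 mm/year.

0.050 mm/year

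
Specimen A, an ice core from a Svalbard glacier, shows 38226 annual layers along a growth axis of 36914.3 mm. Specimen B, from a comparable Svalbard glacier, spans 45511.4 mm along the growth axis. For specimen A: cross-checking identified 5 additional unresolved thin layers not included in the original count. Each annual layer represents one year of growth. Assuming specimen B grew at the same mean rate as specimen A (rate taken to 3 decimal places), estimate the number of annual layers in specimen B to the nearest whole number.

Specimen A: true annual layer count = 38226 + 5 = 38231.
A: Extension rate ≈ 36914.3 / 38231 = 0.966 mm/year.
For B, 45511.4 / 0.966 = 47113.25 years ≈ 47113 annual layers.

47113 annual layers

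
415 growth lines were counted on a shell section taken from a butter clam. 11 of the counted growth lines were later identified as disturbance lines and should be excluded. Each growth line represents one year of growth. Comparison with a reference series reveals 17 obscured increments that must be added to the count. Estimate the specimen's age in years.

True growth line count = 415 − 11 + 17 = 421.
With a one-to-one growth line periodicity this is 421 years.

421 years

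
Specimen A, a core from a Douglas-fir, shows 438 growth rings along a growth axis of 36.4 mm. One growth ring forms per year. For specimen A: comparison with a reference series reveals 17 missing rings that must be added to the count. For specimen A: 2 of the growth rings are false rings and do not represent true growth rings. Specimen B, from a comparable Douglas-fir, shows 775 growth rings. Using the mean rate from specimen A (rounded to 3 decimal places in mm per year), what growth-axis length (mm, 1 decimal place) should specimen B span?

62.0 mm

Specimen A: correcting the raw count gives 438 − 2 + 17 = 453 true growth rings.
A: 36.4 mm over 453 years gives 36.4 / 453 ≈ 0.080 mm/yr.
For B, 0.080 mm/year × 775 years = 62.0 mm.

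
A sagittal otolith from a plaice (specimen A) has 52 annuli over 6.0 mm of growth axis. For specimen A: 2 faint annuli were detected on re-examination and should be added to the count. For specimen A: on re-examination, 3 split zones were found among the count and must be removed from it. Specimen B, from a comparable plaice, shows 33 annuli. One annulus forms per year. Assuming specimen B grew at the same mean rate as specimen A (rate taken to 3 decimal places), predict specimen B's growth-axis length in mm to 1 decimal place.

3.9 mm

Specimen A: adjusted count: 52 − 3 + 2 = 51 annuli.
A: Extension rate ≈ 6.0 / 51 = 0.118 mm per year.
For B, 0.118 mm/year × 33 years = 3.9 mm.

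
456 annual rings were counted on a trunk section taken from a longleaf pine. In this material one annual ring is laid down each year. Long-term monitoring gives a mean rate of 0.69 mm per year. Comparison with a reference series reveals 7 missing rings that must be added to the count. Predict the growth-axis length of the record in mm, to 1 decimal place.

True annual ring count = 456 + 7 = 463.
Predicted length = 0.69 mm/year × 463 years = 319.5 mm.

319.5 mm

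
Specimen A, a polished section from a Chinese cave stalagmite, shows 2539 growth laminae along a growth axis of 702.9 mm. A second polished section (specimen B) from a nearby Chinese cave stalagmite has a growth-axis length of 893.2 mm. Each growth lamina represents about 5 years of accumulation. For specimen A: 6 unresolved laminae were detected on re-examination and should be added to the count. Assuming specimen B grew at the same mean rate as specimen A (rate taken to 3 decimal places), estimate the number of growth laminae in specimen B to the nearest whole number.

3248 growth laminae

Specimen A: adjusted count: 2539 + 6 = 2545 growth laminae.
Specimen A: at 5 years per growth lamina, 2545 × 5 = 12725 years.
A: Mean rate = 702.9 mm / 12725 years ≈ 0.055 mm/yr.
For B, 893.2 / 0.055 = 16240.00 years; at 5 years per growth lamina that is 16240.00 / 5 ≈ 3248 growth laminae.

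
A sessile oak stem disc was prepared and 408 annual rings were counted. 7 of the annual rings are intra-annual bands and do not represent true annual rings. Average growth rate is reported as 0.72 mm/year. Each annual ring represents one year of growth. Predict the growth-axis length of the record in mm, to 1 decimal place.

288.7 mm

Correcting the raw count gives 408 − 7 = 401 true annual rings.
Predicted length = 0.72 mm/year × 401 years = 288.7 mm.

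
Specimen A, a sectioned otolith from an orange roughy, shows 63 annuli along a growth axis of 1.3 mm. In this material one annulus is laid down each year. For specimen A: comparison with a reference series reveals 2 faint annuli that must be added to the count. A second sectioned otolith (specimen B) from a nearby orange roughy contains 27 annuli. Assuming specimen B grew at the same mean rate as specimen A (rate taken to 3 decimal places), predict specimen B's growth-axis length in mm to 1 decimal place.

Specimen A: true annulus count = 63 + 2 = 65.
A: 1.3 mm over 65 years gives 1.3 / 65 ≈ 0.020 mm/yr.
For B, 0.020 mm/year × 27 years = 0.5 mm.

0.5 mm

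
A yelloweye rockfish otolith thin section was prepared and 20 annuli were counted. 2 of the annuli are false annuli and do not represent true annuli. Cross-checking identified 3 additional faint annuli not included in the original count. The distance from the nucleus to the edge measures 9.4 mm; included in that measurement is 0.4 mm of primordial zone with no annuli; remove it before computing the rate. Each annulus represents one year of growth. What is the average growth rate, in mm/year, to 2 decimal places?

After corrections the count is 20 − 2 + 3 = 21 annuli.
The growth record spans 9.4 − 0.4 = 9.0 mm.
Mean rate = 9.0 mm / 21 years ≈ 0.43 mm/year.

0.43 mm/year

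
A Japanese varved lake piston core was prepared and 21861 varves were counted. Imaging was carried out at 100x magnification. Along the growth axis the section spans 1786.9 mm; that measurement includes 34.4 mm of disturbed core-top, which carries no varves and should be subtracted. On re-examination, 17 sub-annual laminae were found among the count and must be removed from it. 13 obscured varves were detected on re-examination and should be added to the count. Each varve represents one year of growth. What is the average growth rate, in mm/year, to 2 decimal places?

0.08 mm/year

Correcting the raw count gives 21861 − 17 + 13 = 21857 true varves.
Net length = 1786.9 − 34.4 = 1752.5 mm.
Mean rate = 1752.5 mm / 21857 years ≈ 0.08 mm/year.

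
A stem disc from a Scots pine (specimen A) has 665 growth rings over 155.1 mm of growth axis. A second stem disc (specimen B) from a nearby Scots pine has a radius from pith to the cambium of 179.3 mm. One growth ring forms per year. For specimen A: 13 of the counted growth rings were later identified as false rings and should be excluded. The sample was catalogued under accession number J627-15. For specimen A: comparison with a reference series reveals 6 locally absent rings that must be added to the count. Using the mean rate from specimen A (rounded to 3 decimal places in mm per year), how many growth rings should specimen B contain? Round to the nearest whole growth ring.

760 growth rings

Specimen A: after corrections the count is 665 − 13 + 6 = 658 growth rings.
A: Mean rate = 155.1 mm / 658 years ≈ 0.236 mm/year.
B spans 179.3 / 0.236 = 759.75 years ≈ 760 growth rings.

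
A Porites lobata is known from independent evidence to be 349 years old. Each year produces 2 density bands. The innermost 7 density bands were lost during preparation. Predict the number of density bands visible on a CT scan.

With 2 density bands per year, 349 years would produce 349 × 2 = 698 density bands.
Subtracting the 7 density bands not captured gives 698 − 7 = 691 density bands in the record.

691 density bands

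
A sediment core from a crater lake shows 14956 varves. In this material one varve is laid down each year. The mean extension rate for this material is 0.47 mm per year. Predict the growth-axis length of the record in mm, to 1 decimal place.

14956 years of growth are recorded.
Length ≈ 0.47 × 14956 = 7029.3 mm.

7029.3 mm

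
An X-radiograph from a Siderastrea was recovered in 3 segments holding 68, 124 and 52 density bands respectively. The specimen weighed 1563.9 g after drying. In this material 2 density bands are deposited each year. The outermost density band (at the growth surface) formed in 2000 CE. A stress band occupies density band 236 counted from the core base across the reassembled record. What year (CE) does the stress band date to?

Total density bands = 68 + 124 + 52 = 244.
244 − 236 = 8 density bands lie beyond the stress band toward the growth surface.
Dividing by 2 density bands per year: 8 / 2 = 4 years.
The density band at the growth surface is 2000 CE, so the stress band dates to 2000 − 4 = 1996 CE.

1996 CE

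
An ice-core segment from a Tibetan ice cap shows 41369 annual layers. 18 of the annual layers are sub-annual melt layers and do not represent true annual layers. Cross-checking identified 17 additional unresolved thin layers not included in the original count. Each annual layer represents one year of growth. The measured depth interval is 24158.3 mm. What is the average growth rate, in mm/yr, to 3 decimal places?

0.584 mm/yr

Correcting the raw count gives 41369 − 18 + 17 = 41368 true annual layers.
Mean rate = 24158.3 mm / 41368 years ≈ 0.584 mm/yr.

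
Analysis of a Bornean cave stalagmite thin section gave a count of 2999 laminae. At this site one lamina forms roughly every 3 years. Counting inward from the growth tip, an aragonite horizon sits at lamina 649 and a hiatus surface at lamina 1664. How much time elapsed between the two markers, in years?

1664 − 649 = 1015 laminae lie between the two events.
Multiplying by 3 years per lamina: 1015 × 3 = 3045 years.

3045 years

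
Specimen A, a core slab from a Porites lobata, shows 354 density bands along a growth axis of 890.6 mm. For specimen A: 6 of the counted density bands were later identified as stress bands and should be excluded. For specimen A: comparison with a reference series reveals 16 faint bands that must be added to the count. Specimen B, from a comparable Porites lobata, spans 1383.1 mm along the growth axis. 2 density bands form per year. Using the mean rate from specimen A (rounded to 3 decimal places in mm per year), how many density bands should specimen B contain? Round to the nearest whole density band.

Specimen A: true density band count = 354 − 6 + 16 = 364.
Specimen A: with 2 density bands per year, 364 / 2 = 182 years.
A: 890.6 mm over 182 years gives 890.6 / 182 ≈ 4.893 mm/yr.
Specimen B: 1383.1 mm / 4.893 mm per year = 282.67 years; at 2 density bands per year that is 282.67 × 2 ≈ 565 density bands.

565 density bands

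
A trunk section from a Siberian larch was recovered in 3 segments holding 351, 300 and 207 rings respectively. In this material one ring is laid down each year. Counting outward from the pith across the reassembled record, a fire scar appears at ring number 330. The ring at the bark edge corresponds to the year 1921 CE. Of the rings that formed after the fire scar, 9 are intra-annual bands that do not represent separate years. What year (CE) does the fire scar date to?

1402 CE

Total rings = 351 + 300 + 207 = 858.
Between ring 330 and the bark edge there are 858 − 330 = 528 rings.
Excluding 9 false rings: 528 − 9 = 519.
Counting back 519 years from 1921 CE places the fire scar in 1921 − 519 = 1402 CE.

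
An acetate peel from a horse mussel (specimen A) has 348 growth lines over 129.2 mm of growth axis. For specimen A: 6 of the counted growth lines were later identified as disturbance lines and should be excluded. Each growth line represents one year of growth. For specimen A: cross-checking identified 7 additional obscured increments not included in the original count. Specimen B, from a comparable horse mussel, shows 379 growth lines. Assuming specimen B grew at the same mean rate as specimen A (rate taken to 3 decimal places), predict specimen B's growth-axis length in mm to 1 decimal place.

140.2 mm

Specimen A: after corrections the count is 348 − 6 + 7 = 349 growth lines.
A: Extension rate ≈ 129.2 / 349 = 0.370 mm/year.
Length of B = 0.370 × 379 = 140.2 mm.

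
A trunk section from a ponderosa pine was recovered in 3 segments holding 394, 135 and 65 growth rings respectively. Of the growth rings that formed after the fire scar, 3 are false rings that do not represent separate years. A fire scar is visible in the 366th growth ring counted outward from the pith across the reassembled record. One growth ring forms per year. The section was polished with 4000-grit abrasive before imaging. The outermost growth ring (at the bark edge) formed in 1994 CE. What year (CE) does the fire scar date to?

Total growth rings = 394 + 135 + 65 = 594.
Between growth ring 366 and the bark edge there are 594 − 366 = 228 growth rings.
228 − 3 false = 225 true growth rings after the fire scar.
Counting back 225 years from 1994 CE places the fire scar in 1994 − 225 = 1769 CE.

1769 CE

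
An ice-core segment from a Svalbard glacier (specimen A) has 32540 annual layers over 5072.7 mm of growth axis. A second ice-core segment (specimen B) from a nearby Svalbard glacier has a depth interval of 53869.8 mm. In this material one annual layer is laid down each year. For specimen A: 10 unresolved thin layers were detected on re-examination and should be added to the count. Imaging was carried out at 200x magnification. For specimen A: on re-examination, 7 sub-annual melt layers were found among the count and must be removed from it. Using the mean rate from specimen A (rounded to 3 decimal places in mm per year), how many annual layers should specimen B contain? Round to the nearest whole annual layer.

345319 annual layers

Specimen A: adjusted count: 32540 − 7 + 10 = 32543 annual layers.
A: Mean rate = 5072.7 mm / 32543 years ≈ 0.156 mm/year.
For B, 53869.8 / 0.156 = 345319.23 years ≈ 345319 annual layers.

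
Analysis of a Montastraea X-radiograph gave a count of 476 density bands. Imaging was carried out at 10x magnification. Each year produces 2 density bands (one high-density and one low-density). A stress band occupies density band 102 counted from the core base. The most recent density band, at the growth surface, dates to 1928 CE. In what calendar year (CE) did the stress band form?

1741 CE

Between density band 102 and the growth surface there are 476 − 102 = 374 density bands.
With 2 density bands per year, 374 / 2 = 187 years.
Counting back 187 years from 1928 CE places the stress band in 1928 − 187 = 1741 CE.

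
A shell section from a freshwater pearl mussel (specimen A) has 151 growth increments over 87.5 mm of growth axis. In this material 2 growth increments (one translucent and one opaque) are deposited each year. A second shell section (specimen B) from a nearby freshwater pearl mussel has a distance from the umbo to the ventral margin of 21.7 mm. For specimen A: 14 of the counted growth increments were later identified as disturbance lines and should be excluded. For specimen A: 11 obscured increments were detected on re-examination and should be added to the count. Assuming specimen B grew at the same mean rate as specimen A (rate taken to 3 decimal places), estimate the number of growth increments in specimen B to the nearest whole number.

Specimen A: correcting the raw count gives 151 − 14 + 11 = 148 true growth increments.
Specimen A: 148 growth increments at 2 per year is 148 / 2 = 74 years.
A: 87.5 mm over 74 years gives 87.5 / 74 ≈ 1.182 mm/year.
For B, 21.7 / 1.182 = 18.36 years; at 2 growth increments per year that is 18.36 × 2 ≈ 37 growth increments.

37 growth increments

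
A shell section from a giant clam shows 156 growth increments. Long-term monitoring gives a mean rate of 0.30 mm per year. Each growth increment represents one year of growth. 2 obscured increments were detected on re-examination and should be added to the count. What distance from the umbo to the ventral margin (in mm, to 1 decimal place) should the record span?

47.4 mm

True growth increment count = 156 + 2 = 158.
Predicted length = 0.30 mm/year × 158 years = 47.4 mm.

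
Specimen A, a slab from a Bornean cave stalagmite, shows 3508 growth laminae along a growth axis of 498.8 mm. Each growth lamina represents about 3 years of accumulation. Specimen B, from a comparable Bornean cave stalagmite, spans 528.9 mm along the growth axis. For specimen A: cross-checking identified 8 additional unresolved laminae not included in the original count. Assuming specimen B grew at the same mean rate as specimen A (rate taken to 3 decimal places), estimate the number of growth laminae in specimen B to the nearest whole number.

Specimen A: correcting the raw count gives 3508 + 8 = 3516 true growth laminae.
Specimen A: at 3 years per growth lamina, 3516 × 3 = 10548 years.
A: Extension rate ≈ 498.8 / 10548 = 0.047 mm per year.
Specimen B: 528.9 mm / 0.047 mm per year = 11253.19 years; at 3 years per growth lamina that is 11253.19 / 3 ≈ 3751 growth laminae.

3751 growth laminae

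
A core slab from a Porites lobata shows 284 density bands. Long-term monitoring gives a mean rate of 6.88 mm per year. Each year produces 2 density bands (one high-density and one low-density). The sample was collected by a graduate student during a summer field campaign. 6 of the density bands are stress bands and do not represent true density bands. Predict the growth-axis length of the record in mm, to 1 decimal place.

956.3 mm

True density band count = 284 − 6 = 278.
Dividing by 2 density bands per year: 278 / 2 = 139 years.
Predicted length = 6.88 mm/year × 139 years = 956.3 mm.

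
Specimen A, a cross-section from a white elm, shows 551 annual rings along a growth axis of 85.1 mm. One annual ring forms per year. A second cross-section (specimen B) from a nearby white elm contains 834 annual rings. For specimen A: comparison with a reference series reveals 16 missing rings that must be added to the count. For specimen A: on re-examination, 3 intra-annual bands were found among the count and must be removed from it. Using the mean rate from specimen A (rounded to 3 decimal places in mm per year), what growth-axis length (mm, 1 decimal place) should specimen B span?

Specimen A: true annual ring count = 551 − 3 + 16 = 564.
A: Extension rate ≈ 85.1 / 564 = 0.151 mm/yr.
B's length ≈ 0.151 × 834 = 125.9 mm.

125.9 mm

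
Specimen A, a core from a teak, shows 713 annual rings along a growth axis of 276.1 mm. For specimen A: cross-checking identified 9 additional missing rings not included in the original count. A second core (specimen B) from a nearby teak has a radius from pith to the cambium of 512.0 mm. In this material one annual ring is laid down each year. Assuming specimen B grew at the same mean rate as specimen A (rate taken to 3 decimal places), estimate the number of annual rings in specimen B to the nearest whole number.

Specimen A: after corrections the count is 713 + 9 = 722 annual rings.
A: Mean rate = 276.1 mm / 722 years ≈ 0.382 mm per year.
B spans 512.0 / 0.382 = 1340.31 years ≈ 1340 annual rings.

1340 annual rings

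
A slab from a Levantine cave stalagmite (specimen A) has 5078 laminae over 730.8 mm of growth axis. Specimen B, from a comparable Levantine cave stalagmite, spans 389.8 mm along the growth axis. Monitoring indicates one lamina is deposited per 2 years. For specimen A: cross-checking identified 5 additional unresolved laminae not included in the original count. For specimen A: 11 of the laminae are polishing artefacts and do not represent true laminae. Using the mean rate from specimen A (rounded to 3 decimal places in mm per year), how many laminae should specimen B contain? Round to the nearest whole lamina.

2707 laminae

Specimen A: true lamina count = 5078 − 11 + 5 = 5072.
Specimen A: 5072 laminae at 2 years each span 5072 × 2 = 10144 years.
A: Extension rate ≈ 730.8 / 10144 = 0.072 mm per year.
For B, 389.8 / 0.072 = 5413.89 years; at 2 years per lamina that is 5413.89 / 2 ≈ 2707 laminae.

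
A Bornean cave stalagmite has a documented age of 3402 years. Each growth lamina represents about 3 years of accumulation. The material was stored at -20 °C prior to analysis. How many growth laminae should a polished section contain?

1134 growth laminae

One growth lamina every 3 years means 3402 / 3 = 1134 growth laminae.
So 1134 growth laminae should be present.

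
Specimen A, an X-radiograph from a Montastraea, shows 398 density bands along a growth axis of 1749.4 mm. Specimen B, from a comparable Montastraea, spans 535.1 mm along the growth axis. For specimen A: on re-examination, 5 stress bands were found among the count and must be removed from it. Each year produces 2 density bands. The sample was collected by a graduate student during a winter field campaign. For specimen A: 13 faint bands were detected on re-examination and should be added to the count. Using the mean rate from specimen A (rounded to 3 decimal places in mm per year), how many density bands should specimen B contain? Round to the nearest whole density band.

Specimen A: adjusted count: 398 − 5 + 13 = 406 density bands.
Specimen A: dividing by 2 density bands per year: 406 / 2 = 203 years.
A: Extension rate ≈ 1749.4 / 203 = 8.618 mm per year.
Specimen B: 535.1 mm / 8.618 mm per year = 62.09 years; at 2 density bands per year that is 62.09 × 2 ≈ 124 density bands.

124 density bands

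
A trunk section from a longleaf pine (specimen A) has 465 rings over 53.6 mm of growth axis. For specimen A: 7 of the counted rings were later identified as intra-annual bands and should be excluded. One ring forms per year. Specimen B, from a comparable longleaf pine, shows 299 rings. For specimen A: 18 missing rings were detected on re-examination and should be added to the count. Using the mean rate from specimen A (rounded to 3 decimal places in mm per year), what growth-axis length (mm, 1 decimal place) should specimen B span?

Specimen A: adjusted count: 465 − 7 + 18 = 476 rings.
A: Extension rate ≈ 53.6 / 476 = 0.113 mm/yr.
For B, 0.113 mm/year × 299 years = 33.8 mm.

33.8 mm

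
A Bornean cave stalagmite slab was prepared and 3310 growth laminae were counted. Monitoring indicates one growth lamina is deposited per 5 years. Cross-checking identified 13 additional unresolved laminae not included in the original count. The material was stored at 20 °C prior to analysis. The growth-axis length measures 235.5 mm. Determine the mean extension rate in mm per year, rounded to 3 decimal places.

0.014 mm per year

True growth lamina count = 3310 + 13 = 3323.
Multiplying by 5 years per growth lamina: 3323 × 5 = 16615 years.
235.5 mm over 16615 years gives 235.5 / 16615 ≈ 0.014 mm per year.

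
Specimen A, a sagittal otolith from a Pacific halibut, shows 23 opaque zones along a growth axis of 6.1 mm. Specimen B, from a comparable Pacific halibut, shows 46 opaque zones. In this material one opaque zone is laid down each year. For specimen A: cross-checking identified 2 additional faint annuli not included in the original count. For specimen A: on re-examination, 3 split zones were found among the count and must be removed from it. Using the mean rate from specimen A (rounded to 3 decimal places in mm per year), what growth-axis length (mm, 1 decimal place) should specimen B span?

Specimen A: correcting the raw count gives 23 − 3 + 2 = 22 true opaque zones.
A: 6.1 mm over 22 years gives 6.1 / 22 ≈ 0.277 mm/yr.
Length of B = 0.277 × 46 = 12.7 mm.

12.7 mm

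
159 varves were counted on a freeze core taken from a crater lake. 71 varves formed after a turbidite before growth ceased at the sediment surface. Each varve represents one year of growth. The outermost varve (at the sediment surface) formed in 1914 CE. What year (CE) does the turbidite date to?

71 varves formed after the turbidite.
1914 − 71 = 1843 CE.

1843 CE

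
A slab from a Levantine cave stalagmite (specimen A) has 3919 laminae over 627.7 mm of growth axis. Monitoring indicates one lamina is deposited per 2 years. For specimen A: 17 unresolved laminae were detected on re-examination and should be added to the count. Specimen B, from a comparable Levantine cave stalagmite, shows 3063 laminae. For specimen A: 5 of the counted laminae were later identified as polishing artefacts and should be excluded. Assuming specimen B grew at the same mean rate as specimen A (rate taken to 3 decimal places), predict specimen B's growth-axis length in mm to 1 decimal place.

Specimen A: adjusted count: 3919 − 5 + 17 = 3931 laminae.
Specimen A: multiplying by 2 years per lamina: 3931 × 2 = 7862 years.
A: 627.7 mm over 7862 years gives 627.7 / 7862 ≈ 0.080 mm per year.
Specimen B: multiplying by 2 years per lamina: 3063 × 2 = 6126 years. B's length ≈ 0.080 × 6126 = 490.1 mm.

490.1 mm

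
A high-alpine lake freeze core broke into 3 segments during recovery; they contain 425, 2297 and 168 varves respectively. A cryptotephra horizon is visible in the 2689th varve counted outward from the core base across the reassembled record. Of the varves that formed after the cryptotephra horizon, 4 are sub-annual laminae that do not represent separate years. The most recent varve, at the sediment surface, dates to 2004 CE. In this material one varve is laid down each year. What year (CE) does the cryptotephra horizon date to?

Total varves = 425 + 2297 + 168 = 2890.
2890 − 2689 = 201 varves lie beyond the cryptotephra horizon toward the sediment surface.
Excluding 4 false varves: 201 − 4 = 197.
Counting back 197 years from 2004 CE places the cryptotephra horizon in 2004 − 197 = 1807 CE.

1807 CE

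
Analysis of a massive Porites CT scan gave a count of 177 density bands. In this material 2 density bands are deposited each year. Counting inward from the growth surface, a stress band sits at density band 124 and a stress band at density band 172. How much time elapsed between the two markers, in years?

24 yr

Separation: 172 − 124 = 48 density bands.
With 2 density bands per year, 48 / 2 = 24 years.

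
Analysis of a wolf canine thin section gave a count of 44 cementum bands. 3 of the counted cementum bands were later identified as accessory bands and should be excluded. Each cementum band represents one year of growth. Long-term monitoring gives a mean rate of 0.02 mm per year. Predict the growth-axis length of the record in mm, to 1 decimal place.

0.8 mm

Correcting the raw count gives 44 − 3 = 41 true cementum bands.
Predicted length = 0.02 mm/year × 41 years = 0.8 mm.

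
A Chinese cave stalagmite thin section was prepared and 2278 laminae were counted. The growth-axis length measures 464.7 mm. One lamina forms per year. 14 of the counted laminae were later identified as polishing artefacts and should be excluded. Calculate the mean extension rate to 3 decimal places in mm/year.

Adjusted count: 2278 − 14 = 2264 laminae.
Mean rate = 464.7 mm / 2264 years ≈ 0.205 mm/year.

0.205 mm/year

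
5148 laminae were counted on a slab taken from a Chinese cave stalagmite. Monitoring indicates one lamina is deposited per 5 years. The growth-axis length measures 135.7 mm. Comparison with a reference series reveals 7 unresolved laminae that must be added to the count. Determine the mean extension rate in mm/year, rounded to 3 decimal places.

After corrections the count is 5148 + 7 = 5155 laminae.
At 5 years per lamina, 5155 × 5 = 25775 years.
135.7 mm over 25775 years gives 135.7 / 25775 ≈ 0.005 mm/year.

0.005 mm/year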